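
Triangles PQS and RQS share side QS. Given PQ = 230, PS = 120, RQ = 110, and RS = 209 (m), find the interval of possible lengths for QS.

From triangle PQS: |230 − 120| < QS < 230 + 120, i.e. 110 < QS < 350.
From triangle RQS: 99 < QS < 319.
Both must hold, so QS lies in the intersection.

110 < QS < 319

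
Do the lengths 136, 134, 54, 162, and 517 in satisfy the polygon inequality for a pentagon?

For a pentagon, each side must be shorter than the sum of the others.
Here the longest side is 517, but the remaining 4 sides sum to only 486.

No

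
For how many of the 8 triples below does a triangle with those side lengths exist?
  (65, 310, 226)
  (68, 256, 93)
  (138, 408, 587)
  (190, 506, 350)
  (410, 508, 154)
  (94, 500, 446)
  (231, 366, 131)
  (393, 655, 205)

3

(65,226,310): 65+226 ≤ 310 → not valid
(68,93,256): 68+93 ≤ 256 → not valid
(138,408,587): 138+408 ≤ 587 → not valid
(190,350,506): 190+350 > 506 → valid
(154,410,508): 154+410 > 508 → valid
(94,446,500): 94+446 > 500 → valid
(131,231,366): 131+231 ≤ 366 → not valid
(205,393,655): 205+393 ≤ 655 → not valid
3 of the 8 triples form a triangle.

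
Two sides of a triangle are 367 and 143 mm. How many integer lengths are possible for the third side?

285

The third side lies in the open interval (224, 510).
Integers from 225 to 509 inclusive: 509 − 225 + 1 = 285.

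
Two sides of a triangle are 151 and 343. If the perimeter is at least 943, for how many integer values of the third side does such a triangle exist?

Triangle inequality: 192 < x < 494. Perimeter ≥ 943 gives x ≥ 943 − 151 − 343 = 449.
So 449 ≤ x < 494; integers 449 through 493: 45 values.

45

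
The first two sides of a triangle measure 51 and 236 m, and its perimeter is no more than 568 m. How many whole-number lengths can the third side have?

96

Triangle inequality: 185 < x < 287. Perimeter ≤ 568 gives x ≤ 568 − 51 − 236 = 281.
So 185 < x ≤ 281; integers 186 through 281: 96 values.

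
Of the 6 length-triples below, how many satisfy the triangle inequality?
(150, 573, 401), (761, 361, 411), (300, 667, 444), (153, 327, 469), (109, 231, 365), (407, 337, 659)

(150,401,573): 150+401 ≤ 573 → not valid
(361,411,761): 361+411 > 761 → valid
(300,444,667): 300+444 > 667 → valid
(153,327,469): 153+327 > 469 → valid
(109,231,365): 109+231 ≤ 365 → not valid
(337,407,659): 337+407 > 659 → valid
4 of the 6 triples form a triangle.

4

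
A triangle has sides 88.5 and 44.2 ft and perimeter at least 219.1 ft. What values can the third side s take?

Triangle inequality alone gives 44.3 < s < 132.7.
The perimeter condition gives s ≥ 219.1 − 88.5 − 44.2 = 86.4.
Intersecting the two: 86.4 ≤ s < 132.7.

86.4 ≤ s < 132.7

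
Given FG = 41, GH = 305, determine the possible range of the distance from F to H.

264 ≤ FH ≤ 346

By the triangle inequality, |41 − 305| ≤ FH ≤ 41 + 305.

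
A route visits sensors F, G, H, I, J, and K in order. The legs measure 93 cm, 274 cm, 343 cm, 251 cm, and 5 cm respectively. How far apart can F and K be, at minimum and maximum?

The maximum is all hops collinear in one direction: 93 + 274 + 343 + 251 + 5 = 966.
The longest hop is 343; the others sum to 623. Since 343 ≤ 623, the path can fold back on itself completely, so the minimum distance is 0.

0 ≤ FK ≤ 966 cm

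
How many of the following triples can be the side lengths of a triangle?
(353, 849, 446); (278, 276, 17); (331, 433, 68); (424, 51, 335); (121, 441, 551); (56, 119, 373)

2

(353,446,849): 353+446 ≤ 849 → not valid
(17,276,278): 17+276 > 278 → valid
(68,331,433): 68+331 ≤ 433 → not valid
(51,335,424): 51+335 ≤ 424 → not valid
(121,441,551): 121+441 > 551 → valid
(56,119,373): 56+119 ≤ 373 → not valid
2 of the 6 triples form a triangle.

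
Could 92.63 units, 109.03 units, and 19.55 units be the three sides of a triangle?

Yes

The longest side is 109.03, and the other two sum to 112.18.
Since 112.18 > 109.03, the triangle inequality holds.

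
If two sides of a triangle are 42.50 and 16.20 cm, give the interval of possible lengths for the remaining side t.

26.30 < t < 58.70 (cm)

By the triangle inequality, t must be less than 42.50 + 16.20 = 58.70 and greater than |42.50 − 16.20| = 26.30.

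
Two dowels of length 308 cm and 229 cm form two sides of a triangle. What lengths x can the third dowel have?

79 < x < 537 (cm)

By the triangle inequality, x must be less than 308 + 229 = 537 and greater than |308 − 229| = 79.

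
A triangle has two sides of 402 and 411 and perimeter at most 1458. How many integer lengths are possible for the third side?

Triangle inequality: 9 < x < 813. Perimeter ≤ 1458 gives x ≤ 1458 − 402 − 411 = 645.
So 9 < x ≤ 645; integers 10 through 645: 636 values.

636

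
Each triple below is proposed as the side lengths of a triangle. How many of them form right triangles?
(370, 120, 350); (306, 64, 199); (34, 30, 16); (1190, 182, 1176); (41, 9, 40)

4

(370,120,350): 120²+350² = 136900 = 370² → right
(306,64,199): 64+199 ≤ 306, not a triangle
(34,30,16): 16²+30² = 1156 = 34² → right
(1190,182,1176): 182²+1176² = 1416100 = 1190² → right
(41,9,40): 9²+40² = 1681 = 41² → right
4 of the 5 are right.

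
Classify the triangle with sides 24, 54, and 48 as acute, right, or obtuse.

obtuse

Compare the square of the longest side to the sum of squares of the other two: 24² + 48² = 2880 < 2916 = 54².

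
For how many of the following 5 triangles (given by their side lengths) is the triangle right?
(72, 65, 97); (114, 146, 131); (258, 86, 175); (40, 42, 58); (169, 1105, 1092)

(72,65,97): 65²+72² = 9409 = 97² → right
(114,146,131): 114²+131² = 30157 > 21316 = 146² → acute
(258,86,175): 86²+175² = 38021 < 66564 = 258² → obtuse
(40,42,58): 40²+42² = 3364 = 58² → right
(169,1105,1092): 169²+1092² = 1221025 = 1105² → right
3 of the 5 are right.

3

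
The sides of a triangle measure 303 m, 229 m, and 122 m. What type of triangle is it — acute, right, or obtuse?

obtuse

Compare the square of the longest side to the sum of squares of the other two: 122² + 229² = 67325 < 91809 = 303².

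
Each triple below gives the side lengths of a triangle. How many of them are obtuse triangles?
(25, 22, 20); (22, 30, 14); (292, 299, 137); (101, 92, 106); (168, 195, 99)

(25,22,20): 20²+22² = 884 > 625 = 25² → acute
(22,30,14): 14²+22² = 680 < 900 = 30² → obtuse
(292,299,137): 137²+292² = 104033 > 89401 = 299² → acute
(101,92,106): 92²+101² = 18665 > 11236 = 106² → acute
(168,195,99): 99²+168² = 38025 = 195² → right
1 of the 5 is obtuse.

1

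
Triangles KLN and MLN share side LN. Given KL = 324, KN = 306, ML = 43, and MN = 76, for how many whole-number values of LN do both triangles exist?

85

From triangle KLN: 18 < LN < 630.
From triangle MLN: 33 < LN < 119.
Intersection: 33 < LN < 119, so integers 34 through 118: 85 values.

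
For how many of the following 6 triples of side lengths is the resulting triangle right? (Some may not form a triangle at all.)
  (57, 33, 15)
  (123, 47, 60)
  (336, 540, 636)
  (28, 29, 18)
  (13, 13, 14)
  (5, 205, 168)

1

(57,33,15): 15+33 ≤ 57, not a triangle
(123,47,60): 47+60 ≤ 123, not a triangle
(336,540,636): 336²+540² = 404496 = 636² → right
(28,29,18): 18²+28² = 1108 > 841 = 29² → acute
(13,13,14): 13²+13² = 338 > 196 = 14² → acute
(5,205,168): 5+168 ≤ 205, not a triangle
1 of the 6 is right.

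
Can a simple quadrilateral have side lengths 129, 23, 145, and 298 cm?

For a quadrilateral, each side must be shorter than the sum of the others.
Here the longest side is 298, but the remaining 3 sides sum to only 297.

No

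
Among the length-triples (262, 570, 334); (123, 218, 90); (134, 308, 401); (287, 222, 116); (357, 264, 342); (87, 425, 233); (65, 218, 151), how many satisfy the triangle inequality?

4

(262,334,570): 262+334 > 570 → valid
(90,123,218): 90+123 ≤ 218 → not valid
(134,308,401): 134+308 > 401 → valid
(116,222,287): 116+222 > 287 → valid
(264,342,357): 264+342 > 357 → valid
(87,233,425): 87+233 ≤ 425 → not valid
(65,151,218): 65+151 ≤ 218 → not valid
4 of the 7 triples form a triangle.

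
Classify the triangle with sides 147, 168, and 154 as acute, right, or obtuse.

Compare the square of the longest side to the sum of squares of the other two: 147² + 154² = 45325 > 28224 = 168².

acute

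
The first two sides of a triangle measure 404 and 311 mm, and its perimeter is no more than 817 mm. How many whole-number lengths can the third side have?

9

Triangle inequality: 93 < x < 715. Perimeter ≤ 817 gives x ≤ 817 − 404 − 311 = 102.
So 93 < x ≤ 102; integers 94 through 102: 9 values.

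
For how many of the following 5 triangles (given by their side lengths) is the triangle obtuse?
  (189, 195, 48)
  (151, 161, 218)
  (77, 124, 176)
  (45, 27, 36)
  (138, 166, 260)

(189,195,48): 48²+189² = 38025 = 195² → right
(151,161,218): 151²+161² = 48722 > 47524 = 218² → acute
(77,124,176): 77²+124² = 21305 < 30976 = 176² → obtuse
(45,27,36): 27²+36² = 2025 = 45² → right
(138,166,260): 138²+166² = 46600 < 67600 = 260² → obtuse
2 of the 5 are obtuse.

2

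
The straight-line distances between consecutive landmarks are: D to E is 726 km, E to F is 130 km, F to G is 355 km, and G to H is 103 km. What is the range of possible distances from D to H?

138 ≤ DH ≤ 1314 km

The maximum is all hops collinear in one direction: 726 + 130 + 355 + 103 = 1314.
The longest hop is 726; the others sum to 588. Folding the others back against it leaves at least 726 − 588 = 138.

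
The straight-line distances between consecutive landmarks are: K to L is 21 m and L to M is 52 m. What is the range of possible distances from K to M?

31 ≤ KM ≤ 73 m

By the triangle inequality, |21 − 52| ≤ KM ≤ 21 + 52.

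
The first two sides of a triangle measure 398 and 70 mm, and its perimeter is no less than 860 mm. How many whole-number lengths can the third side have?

Triangle inequality: 328 < x < 468. Perimeter ≥ 860 gives x ≥ 860 − 398 − 70 = 392.
So 392 ≤ x < 468; integers 392 through 467: 76 values.

76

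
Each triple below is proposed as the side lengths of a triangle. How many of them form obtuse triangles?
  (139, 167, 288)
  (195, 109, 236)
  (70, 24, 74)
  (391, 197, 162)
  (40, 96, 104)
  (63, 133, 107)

3

(139,167,288): 139²+167² = 47210 < 82944 = 288² → obtuse
(195,109,236): 109²+195² = 49906 < 55696 = 236² → obtuse
(70,24,74): 24²+70² = 5476 = 74² → right
(391,197,162): 162+197 ≤ 391, not a triangle
(40,96,104): 40²+96² = 10816 = 104² → right
(63,133,107): 63²+107² = 15418 < 17689 = 133² → obtuse
3 of the 6 are obtuse.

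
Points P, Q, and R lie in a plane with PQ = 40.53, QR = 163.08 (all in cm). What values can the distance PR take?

122.55 ≤ PR ≤ 203.61 cm

By the triangle inequality, |40.53 − 163.08| ≤ PR ≤ 40.53 + 163.08.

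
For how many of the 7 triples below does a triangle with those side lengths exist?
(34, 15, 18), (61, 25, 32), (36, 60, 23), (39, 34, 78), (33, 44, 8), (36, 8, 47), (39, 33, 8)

(15,18,34): 15+18 ≤ 34 → not valid
(25,32,61): 25+32 ≤ 61 → not valid
(23,36,60): 23+36 ≤ 60 → not valid
(34,39,78): 34+39 ≤ 78 → not valid
(8,33,44): 8+33 ≤ 44 → not valid
(8,36,47): 8+36 ≤ 47 → not valid
(8,33,39): 8+33 > 39 → valid
1 of the 7 triples forms a triangle.

1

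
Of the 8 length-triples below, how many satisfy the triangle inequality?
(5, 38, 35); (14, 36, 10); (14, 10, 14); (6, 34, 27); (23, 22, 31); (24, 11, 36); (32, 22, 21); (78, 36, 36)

(5,35,38): 5+35 > 38 → valid
(10,14,36): 10+14 ≤ 36 → not valid
(10,14,14): 10+14 > 14 → valid
(6,27,34): 6+27 ≤ 34 → not valid
(22,23,31): 22+23 > 31 → valid
(11,24,36): 11+24 ≤ 36 → not valid
(21,22,32): 21+22 > 32 → valid
(36,36,78): 36+36 ≤ 78 → not valid
4 of the 8 triples form a triangle.

4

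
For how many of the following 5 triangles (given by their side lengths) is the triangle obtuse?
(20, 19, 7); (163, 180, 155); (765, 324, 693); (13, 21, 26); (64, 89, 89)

(20,19,7): 7²+19² = 410 > 400 = 20² → acute
(163,180,155): 155²+163² = 50594 > 32400 = 180² → acute
(765,324,693): 324²+693² = 585225 = 765² → right
(13,21,26): 13²+21² = 610 < 676 = 26² → obtuse
(64,89,89): 64²+89² = 12017 > 7921 = 89² → acute
1 of the 5 is obtuse.

1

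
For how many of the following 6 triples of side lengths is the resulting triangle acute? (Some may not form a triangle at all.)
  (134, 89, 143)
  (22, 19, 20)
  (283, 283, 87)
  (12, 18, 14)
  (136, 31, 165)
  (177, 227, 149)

5

(134,89,143): 89²+134² = 25877 > 20449 = 143² → acute
(22,19,20): 19²+20² = 761 > 484 = 22² → acute
(283,283,87): 87²+283² = 87658 > 80089 = 283² → acute
(12,18,14): 12²+14² = 340 > 324 = 18² → acute
(136,31,165): 31²+136² = 19457 < 27225 = 165² → obtuse
(177,227,149): 149²+177² = 53530 > 51529 = 227² → acute
5 of the 6 are acute.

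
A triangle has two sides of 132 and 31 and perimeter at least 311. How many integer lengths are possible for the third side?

15

Triangle inequality: 101 < x < 163. Perimeter ≥ 311 gives x ≥ 311 − 132 − 31 = 148.
So 148 ≤ x < 163; integers 148 through 162: 15 values.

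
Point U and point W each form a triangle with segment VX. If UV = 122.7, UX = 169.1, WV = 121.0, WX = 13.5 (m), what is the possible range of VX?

107.5 < VX < 134.5

From triangle UVX: |122.7 − 169.1| < VX < 122.7 + 169.1, i.e. 46.4 < VX < 291.8.
From triangle WVX: 107.5 < VX < 134.5.
Both must hold, so VX lies in the intersection.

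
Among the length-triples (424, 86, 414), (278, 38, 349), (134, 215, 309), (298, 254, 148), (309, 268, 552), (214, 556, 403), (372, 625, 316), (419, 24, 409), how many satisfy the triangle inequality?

(86,414,424): 86+414 > 424 → valid
(38,278,349): 38+278 ≤ 349 → not valid
(134,215,309): 134+215 > 309 → valid
(148,254,298): 148+254 > 298 → valid
(268,309,552): 268+309 > 552 → valid
(214,403,556): 214+403 > 556 → valid
(316,372,625): 316+372 > 625 → valid
(24,409,419): 24+409 > 419 → valid
7 of the 8 triples form a triangle.

7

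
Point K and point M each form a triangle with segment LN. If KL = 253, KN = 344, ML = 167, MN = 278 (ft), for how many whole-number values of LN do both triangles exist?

From triangle KLN: 91 < LN < 597.
From triangle MLN: 111 < LN < 445.
Intersection: 111 < LN < 445, so integers 112 through 444: 333 values.

333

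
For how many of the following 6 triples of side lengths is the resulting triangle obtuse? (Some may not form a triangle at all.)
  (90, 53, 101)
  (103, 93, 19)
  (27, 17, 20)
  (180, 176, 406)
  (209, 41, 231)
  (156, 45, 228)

3

(90,53,101): 53²+90² = 10909 > 10201 = 101² → acute
(103,93,19): 19²+93² = 9010 < 10609 = 103² → obtuse
(27,17,20): 17²+20² = 689 < 729 = 27² → obtuse
(180,176,406): 176+180 ≤ 406, not a triangle
(209,41,231): 41²+209² = 45362 < 53361 = 231² → obtuse
(156,45,228): 45+156 ≤ 228, not a triangle
3 of the 6 are obtuse.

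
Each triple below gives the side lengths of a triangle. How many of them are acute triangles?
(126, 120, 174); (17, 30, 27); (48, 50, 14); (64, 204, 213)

(126,120,174): 120²+126² = 30276 = 174² → right
(17,30,27): 17²+27² = 1018 > 900 = 30² → acute
(48,50,14): 14²+48² = 2500 = 50² → right
(64,204,213): 64²+204² = 45712 > 45369 = 213² → acute
2 of the 4 are acute.

2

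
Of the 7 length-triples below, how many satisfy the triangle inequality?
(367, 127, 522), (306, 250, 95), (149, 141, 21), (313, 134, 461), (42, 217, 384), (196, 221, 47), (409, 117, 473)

4

(127,367,522): 127+367 ≤ 522 → not valid
(95,250,306): 95+250 > 306 → valid
(21,141,149): 21+141 > 149 → valid
(134,313,461): 134+313 ≤ 461 → not valid
(42,217,384): 42+217 ≤ 384 → not valid
(47,196,221): 47+196 > 221 → valid
(117,409,473): 117+409 > 473 → valid
4 of the 7 triples form a triangle.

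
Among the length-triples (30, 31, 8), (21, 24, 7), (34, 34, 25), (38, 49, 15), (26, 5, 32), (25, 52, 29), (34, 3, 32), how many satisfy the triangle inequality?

6

(8,30,31): 8+30 > 31 → valid
(7,21,24): 7+21 > 24 → valid
(25,34,34): 25+34 > 34 → valid
(15,38,49): 15+38 > 49 → valid
(5,26,32): 5+26 ≤ 32 → not valid
(25,29,52): 25+29 > 52 → valid
(3,32,34): 3+32 > 34 → valid
6 of the 7 triples form a triangle.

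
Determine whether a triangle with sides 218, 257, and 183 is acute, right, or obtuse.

Compare the square of the longest side to the sum of squares of the other two: 183² + 218² = 81013 > 66049 = 257².

acute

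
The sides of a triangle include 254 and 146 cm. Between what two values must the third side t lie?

108 < t < 400 (cm)

By the triangle inequality, t must be less than 254 + 146 = 400 and greater than |254 − 146| = 108.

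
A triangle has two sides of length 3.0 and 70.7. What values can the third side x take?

By the triangle inequality, x must be less than 3.0 + 70.7 = 73.7 and greater than |3.0 − 70.7| = 67.7.

67.7 < x < 73.7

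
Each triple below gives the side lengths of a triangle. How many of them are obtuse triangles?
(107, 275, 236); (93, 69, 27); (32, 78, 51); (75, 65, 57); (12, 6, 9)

(107,275,236): 107²+236² = 67145 < 75625 = 275² → obtuse
(93,69,27): 27²+69² = 5490 < 8649 = 93² → obtuse
(32,78,51): 32²+51² = 3625 < 6084 = 78² → obtuse
(75,65,57): 57²+65² = 7474 > 5625 = 75² → acute
(12,6,9): 6²+9² = 117 < 144 = 12² → obtuse
4 of the 5 are obtuse.

4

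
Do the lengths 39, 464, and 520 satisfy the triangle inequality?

No

The longest side is 520, but the other two sum to only 503.
503 < 520, so the triangle inequality fails.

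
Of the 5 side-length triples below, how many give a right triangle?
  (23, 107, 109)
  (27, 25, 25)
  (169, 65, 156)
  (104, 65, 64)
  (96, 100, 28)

2

(23,107,109): 23²+107² = 11978 > 11881 = 109² → acute
(27,25,25): 25²+25² = 1250 > 729 = 27² → acute
(169,65,156): 65²+156² = 28561 = 169² → right
(104,65,64): 64²+65² = 8321 < 10816 = 104² → obtuse
(96,100,28): 28²+96² = 10000 = 100² → right
2 of the 5 are right.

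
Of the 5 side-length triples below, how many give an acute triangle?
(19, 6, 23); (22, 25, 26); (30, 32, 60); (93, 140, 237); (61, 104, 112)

(19,6,23): 6²+19² = 397 < 529 = 23² → obtuse
(22,25,26): 22²+25² = 1109 > 676 = 26² → acute
(30,32,60): 30²+32² = 1924 < 3600 = 60² → obtuse
(93,140,237): 93+140 ≤ 237, not a triangle
(61,104,112): 61²+104² = 14537 > 12544 = 112² → acute
2 of the 5 are acute.

2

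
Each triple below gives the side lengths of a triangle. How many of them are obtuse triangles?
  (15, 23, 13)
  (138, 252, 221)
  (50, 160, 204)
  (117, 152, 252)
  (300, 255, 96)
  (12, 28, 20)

5

(15,23,13): 13²+15² = 394 < 529 = 23² → obtuse
(138,252,221): 138²+221² = 67885 > 63504 = 252² → acute
(50,160,204): 50²+160² = 28100 < 41616 = 204² → obtuse
(117,152,252): 117²+152² = 36793 < 63504 = 252² → obtuse
(300,255,96): 96²+255² = 74241 < 90000 = 300² → obtuse
(12,28,20): 12²+20² = 544 < 784 = 28² → obtuse
5 of the 6 are obtuse.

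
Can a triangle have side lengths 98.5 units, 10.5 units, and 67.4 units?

No

The longest side is 98.5, but the other two sum to only 77.9.
77.9 < 98.5, so the triangle inequality fails.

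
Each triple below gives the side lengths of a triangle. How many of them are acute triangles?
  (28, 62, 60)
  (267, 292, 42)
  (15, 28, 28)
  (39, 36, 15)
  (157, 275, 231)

(28,62,60): 28²+60² = 4384 > 3844 = 62² → acute
(267,292,42): 42²+267² = 73053 < 85264 = 292² → obtuse
(15,28,28): 15²+28² = 1009 > 784 = 28² → acute
(39,36,15): 15²+36² = 1521 = 39² → right
(157,275,231): 157²+231² = 78010 > 75625 = 275² → acute
3 of the 5 are acute.

3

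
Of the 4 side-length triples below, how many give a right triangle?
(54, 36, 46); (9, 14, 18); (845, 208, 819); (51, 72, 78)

1

(54,36,46): 36²+46² = 3412 > 2916 = 54² → acute
(9,14,18): 9²+14² = 277 < 324 = 18² → obtuse
(845,208,819): 208²+819² = 714025 = 845² → right
(51,72,78): 51²+72² = 7785 > 6084 = 78² → acute
1 of the 4 is right.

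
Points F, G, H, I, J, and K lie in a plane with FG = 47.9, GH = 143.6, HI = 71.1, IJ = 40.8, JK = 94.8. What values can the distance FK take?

0 ≤ FK ≤ 398.2

The maximum is all hops collinear in one direction: 47.9 + 143.6 + 71.1 + 40.8 + 94.8 = 398.2.
The longest hop is 143.6; the others sum to 254.6. Since 143.6 ≤ 254.6, the path can fold back on itself completely, so the minimum distance is 0.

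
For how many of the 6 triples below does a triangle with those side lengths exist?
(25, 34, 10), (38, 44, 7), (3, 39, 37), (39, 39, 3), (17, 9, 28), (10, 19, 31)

(10,25,34): 10+25 > 34 → valid
(7,38,44): 7+38 > 44 → valid
(3,37,39): 3+37 > 39 → valid
(3,39,39): 3+39 > 39 → valid
(9,17,28): 9+17 ≤ 28 → not valid
(10,19,31): 10+19 ≤ 31 → not valid
4 of the 6 triples form a triangle.

4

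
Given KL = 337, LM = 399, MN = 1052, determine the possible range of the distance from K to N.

316 ≤ KN ≤ 1788

The maximum is all hops collinear in one direction: 337 + 399 + 1052 = 1788.
The longest hop is 1052; the others sum to 736. Folding the others back against it leaves at least 1052 − 736 = 316.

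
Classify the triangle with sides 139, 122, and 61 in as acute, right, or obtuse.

obtuse

Compare the square of the longest side to the sum of squares of the other two: 61² + 122² = 18605 < 19321 = 139².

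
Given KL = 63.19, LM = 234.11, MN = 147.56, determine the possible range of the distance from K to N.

The maximum is all hops collinear in one direction: 63.19 + 234.11 + 147.56 = 444.86.
The longest hop is 234.11; the others sum to 210.75. Folding the others back against it leaves at least 234.11 − 210.75 = 23.36.

23.36 ≤ KN ≤ 444.86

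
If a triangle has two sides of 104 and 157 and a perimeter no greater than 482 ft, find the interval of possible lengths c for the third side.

53 < c ≤ 221

Triangle inequality alone gives 53 < c < 261.
The perimeter condition gives c ≤ 482 − 104 − 157 = 221.
Intersecting the two: 53 < c ≤ 221.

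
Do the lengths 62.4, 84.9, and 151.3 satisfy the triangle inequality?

The longest side is 151.3, but the other two sum to only 147.3.
147.3 < 151.3, so the triangle inequality fails.

No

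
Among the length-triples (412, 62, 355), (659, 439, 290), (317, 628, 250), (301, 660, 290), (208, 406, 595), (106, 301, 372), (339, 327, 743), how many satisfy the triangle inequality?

(62,355,412): 62+355 > 412 → valid
(290,439,659): 290+439 > 659 → valid
(250,317,628): 250+317 ≤ 628 → not valid
(290,301,660): 290+301 ≤ 660 → not valid
(208,406,595): 208+406 > 595 → valid
(106,301,372): 106+301 > 372 → valid
(327,339,743): 327+339 ≤ 743 → not valid
4 of the 7 triples form a triangle.

4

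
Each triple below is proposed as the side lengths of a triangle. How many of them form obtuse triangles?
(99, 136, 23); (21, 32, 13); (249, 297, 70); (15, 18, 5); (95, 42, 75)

4

(99,136,23): 23+99 ≤ 136, not a triangle
(21,32,13): 13²+21² = 610 < 1024 = 32² → obtuse
(249,297,70): 70²+249² = 66901 < 88209 = 297² → obtuse
(15,18,5): 5²+15² = 250 < 324 = 18² → obtuse
(95,42,75): 42²+75² = 7389 < 9025 = 95² → obtuse
4 of the 5 are obtuse.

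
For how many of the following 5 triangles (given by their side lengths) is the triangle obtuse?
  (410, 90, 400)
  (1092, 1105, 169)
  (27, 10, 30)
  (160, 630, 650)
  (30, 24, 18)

1

(410,90,400): 90²+400² = 168100 = 410² → right
(1092,1105,169): 169²+1092² = 1221025 = 1105² → right
(27,10,30): 10²+27² = 829 < 900 = 30² → obtuse
(160,630,650): 160²+630² = 422500 = 650² → right
(30,24,18): 18²+24² = 900 = 30² → right
1 of the 5 is obtuse.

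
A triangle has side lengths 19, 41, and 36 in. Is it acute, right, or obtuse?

Compare the square of the longest side to the sum of squares of the other two: 19² + 36² = 1657 < 1681 = 41².

obtuse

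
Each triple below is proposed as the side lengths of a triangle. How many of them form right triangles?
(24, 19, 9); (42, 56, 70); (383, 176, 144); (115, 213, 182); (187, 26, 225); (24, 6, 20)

(24,19,9): 9²+19² = 442 < 576 = 24² → obtuse
(42,56,70): 42²+56² = 4900 = 70² → right
(383,176,144): 144+176 ≤ 383, not a triangle
(115,213,182): 115²+182² = 46349 > 45369 = 213² → acute
(187,26,225): 26+187 ≤ 225, not a triangle
(24,6,20): 6²+20² = 436 < 576 = 24² → obtuse
1 of the 6 is right.

1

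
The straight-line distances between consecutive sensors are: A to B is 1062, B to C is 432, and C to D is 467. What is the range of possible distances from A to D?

163 ≤ AD ≤ 1961

The maximum is all hops collinear in one direction: 1062 + 432 + 467 = 1961.
The longest hop is 1062; the others sum to 899. Folding the others back against it leaves at least 1062 − 899 = 163.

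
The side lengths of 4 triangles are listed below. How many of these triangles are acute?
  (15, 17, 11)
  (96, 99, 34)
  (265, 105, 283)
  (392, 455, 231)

3

(15,17,11): 11²+15² = 346 > 289 = 17² → acute
(96,99,34): 34²+96² = 10372 > 9801 = 99² → acute
(265,105,283): 105²+265² = 81250 > 80089 = 283² → acute
(392,455,231): 231²+392² = 207025 = 455² → right
3 of the 4 are acute.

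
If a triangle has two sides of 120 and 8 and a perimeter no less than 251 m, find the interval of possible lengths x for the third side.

Triangle inequality alone gives 112 < x < 128.
The perimeter condition gives x ≥ 251 − 120 − 8 = 123.
Intersecting the two: 123 ≤ x < 128.

123 ≤ x < 128 m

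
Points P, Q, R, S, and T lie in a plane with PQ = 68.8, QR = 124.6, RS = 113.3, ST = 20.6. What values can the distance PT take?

The maximum is all hops collinear in one direction: 68.8 + 124.6 + 113.3 + 20.6 = 327.3.
The longest hop is 124.6; the others sum to 202.7. Since 124.6 ≤ 202.7, the path can fold back on itself completely, so the minimum distance is 0.

0 ≤ PT ≤ 327.3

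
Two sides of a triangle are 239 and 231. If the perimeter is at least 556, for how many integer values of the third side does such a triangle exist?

384

Triangle inequality: 8 < x < 470. Perimeter ≥ 556 gives x ≥ 556 − 239 − 231 = 86.
So 86 ≤ x < 470; integers 86 through 469: 384 values.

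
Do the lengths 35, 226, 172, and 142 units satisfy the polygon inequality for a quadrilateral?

A quadrilateral exists iff every side is shorter than the sum of the others — equivalently, the longest side is less than the sum of the rest.
Longest side 226 < 349 (sum of the remaining 3), so yes.

Yes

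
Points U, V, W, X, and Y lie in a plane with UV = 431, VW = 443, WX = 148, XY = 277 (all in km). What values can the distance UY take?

0 ≤ UY ≤ 1299 km

The maximum is all hops collinear in one direction: 431 + 443 + 148 + 277 = 1299.
The longest hop is 443; the others sum to 856. Since 443 ≤ 856, the path can fold back on itself completely, so the minimum distance is 0.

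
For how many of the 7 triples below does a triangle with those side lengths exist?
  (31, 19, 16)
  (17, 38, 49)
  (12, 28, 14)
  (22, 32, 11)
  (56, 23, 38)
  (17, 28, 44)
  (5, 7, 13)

(16,19,31): 16+19 > 31 → valid
(17,38,49): 17+38 > 49 → valid
(12,14,28): 12+14 ≤ 28 → not valid
(11,22,32): 11+22 > 32 → valid
(23,38,56): 23+38 > 56 → valid
(17,28,44): 17+28 > 44 → valid
(5,7,13): 5+7 ≤ 13 → not valid
5 of the 7 triples form a triangle.

5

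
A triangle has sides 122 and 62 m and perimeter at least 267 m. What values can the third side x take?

83 ≤ x < 184

Triangle inequality alone gives 60 < x < 184.
The perimeter condition gives x ≥ 267 − 122 − 62 = 83.
Intersecting the two: 83 ≤ x < 184.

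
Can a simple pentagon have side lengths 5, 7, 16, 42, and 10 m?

No

For a pentagon, each side must be shorter than the sum of the others.
Here the longest side is 42, but the remaining 4 sides sum to only 38.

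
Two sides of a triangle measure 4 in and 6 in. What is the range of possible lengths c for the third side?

By the triangle inequality, c must be less than 4 + 6 = 10 and greater than |4 − 6| = 2.

2 < c < 10 (in)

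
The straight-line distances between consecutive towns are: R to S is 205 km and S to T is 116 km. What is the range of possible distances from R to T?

89 ≤ RT ≤ 321 km

By the triangle inequality, |205 − 116| ≤ RT ≤ 205 + 116.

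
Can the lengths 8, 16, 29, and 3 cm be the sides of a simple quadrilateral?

For a quadrilateral, each side must be shorter than the sum of the others.
Here the longest side is 29, but the remaining 3 sides sum to only 27.

No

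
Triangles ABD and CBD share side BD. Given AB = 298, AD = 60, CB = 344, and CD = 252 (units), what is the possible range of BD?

238 < BD < 358

From triangle ABD: |298 − 60| < BD < 298 + 60, i.e. 238 < BD < 358.
From triangle CBD: 92 < BD < 596.
Both must hold, so BD lies in the intersection.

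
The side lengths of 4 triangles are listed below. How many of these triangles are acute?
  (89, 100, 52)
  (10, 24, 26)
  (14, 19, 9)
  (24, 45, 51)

(89,100,52): 52²+89² = 10625 > 10000 = 100² → acute
(10,24,26): 10²+24² = 676 = 26² → right
(14,19,9): 9²+14² = 277 < 361 = 19² → obtuse
(24,45,51): 24²+45² = 2601 = 51² → right
1 of the 4 is acute.

1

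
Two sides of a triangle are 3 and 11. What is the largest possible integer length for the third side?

13

The third side must be strictly less than 3 + 11 = 14.
The largest integer below 14 is 13.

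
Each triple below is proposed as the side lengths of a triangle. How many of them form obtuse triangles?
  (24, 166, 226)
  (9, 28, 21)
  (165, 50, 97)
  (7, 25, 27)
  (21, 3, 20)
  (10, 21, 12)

(24,166,226): 24+166 ≤ 226, not a triangle
(9,28,21): 9²+21² = 522 < 784 = 28² → obtuse
(165,50,97): 50+97 ≤ 165, not a triangle
(7,25,27): 7²+25² = 674 < 729 = 27² → obtuse
(21,3,20): 3²+20² = 409 < 441 = 21² → obtuse
(10,21,12): 10²+12² = 244 < 441 = 21² → obtuse
4 of the 6 are obtuse.

4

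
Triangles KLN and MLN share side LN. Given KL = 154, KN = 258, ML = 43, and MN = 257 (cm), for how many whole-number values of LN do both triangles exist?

85

From triangle KLN: 104 < LN < 412.
From triangle MLN: 214 < LN < 300.
Intersection: 214 < LN < 300, so integers 215 through 299: 85 values.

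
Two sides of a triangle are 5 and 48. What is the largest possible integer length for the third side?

The third side must be strictly less than 5 + 48 = 53.
The largest integer below 53 is 52.

52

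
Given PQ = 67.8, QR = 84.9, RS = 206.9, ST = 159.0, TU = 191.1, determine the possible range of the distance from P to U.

0 ≤ PU ≤ 709.7

The maximum is all hops collinear in one direction: 67.8 + 84.9 + 206.9 + 159.0 + 191.1 = 709.7.
The longest hop is 206.9; the others sum to 502.8. Since 206.9 ≤ 502.8, the path can fold back on itself completely, so the minimum distance is 0.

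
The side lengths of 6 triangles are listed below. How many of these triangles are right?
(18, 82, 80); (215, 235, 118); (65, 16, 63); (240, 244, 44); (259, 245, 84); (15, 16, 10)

(18,82,80): 18²+80² = 6724 = 82² → right
(215,235,118): 118²+215² = 60149 > 55225 = 235² → acute
(65,16,63): 16²+63² = 4225 = 65² → right
(240,244,44): 44²+240² = 59536 = 244² → right
(259,245,84): 84²+245² = 67081 = 259² → right
(15,16,10): 10²+15² = 325 > 256 = 16² → acute
4 of the 6 are right.

4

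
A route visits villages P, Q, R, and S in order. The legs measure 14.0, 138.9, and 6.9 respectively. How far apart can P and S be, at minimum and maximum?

The maximum is all hops collinear in one direction: 14.0 + 138.9 + 6.9 = 159.8.
The longest hop is 138.9; the others sum to 20.9. Folding the others back against it leaves at least 138.9 − 20.9 = 118.0.

118.0 ≤ PS ≤ 159.8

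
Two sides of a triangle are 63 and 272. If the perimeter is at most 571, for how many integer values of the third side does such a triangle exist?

27

Triangle inequality: 209 < x < 335. Perimeter ≤ 571 gives x ≤ 571 − 63 − 272 = 236.
So 209 < x ≤ 236; integers 210 through 236: 27 values.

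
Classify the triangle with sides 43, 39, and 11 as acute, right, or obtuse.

Compare the square of the longest side to the sum of squares of the other two: 11² + 39² = 1642 < 1849 = 43².

obtuse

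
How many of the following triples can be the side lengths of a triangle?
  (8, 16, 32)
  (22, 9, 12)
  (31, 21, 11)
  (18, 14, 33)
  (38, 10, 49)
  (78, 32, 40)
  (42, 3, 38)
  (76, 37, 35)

1

(8,16,32): 8+16 ≤ 32 → not valid
(9,12,22): 9+12 ≤ 22 → not valid
(11,21,31): 11+21 > 31 → valid
(14,18,33): 14+18 ≤ 33 → not valid
(10,38,49): 10+38 ≤ 49 → not valid
(32,40,78): 32+40 ≤ 78 → not valid
(3,38,42): 3+38 ≤ 42 → not valid
(35,37,76): 35+37 ≤ 76 → not valid
1 of the 8 triples forms a triangle.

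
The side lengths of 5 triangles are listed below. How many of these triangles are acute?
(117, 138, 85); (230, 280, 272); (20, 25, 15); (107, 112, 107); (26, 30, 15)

4

(117,138,85): 85²+117² = 20914 > 19044 = 138² → acute
(230,280,272): 230²+272² = 126884 > 78400 = 280² → acute
(20,25,15): 15²+20² = 625 = 25² → right
(107,112,107): 107²+107² = 22898 > 12544 = 112² → acute
(26,30,15): 15²+26² = 901 > 900 = 30² → acute
4 of the 5 are acute.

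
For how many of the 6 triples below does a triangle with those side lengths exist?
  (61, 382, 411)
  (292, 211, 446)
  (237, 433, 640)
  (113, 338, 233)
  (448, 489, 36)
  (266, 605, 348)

(61,382,411): 61+382 > 411 → valid
(211,292,446): 211+292 > 446 → valid
(237,433,640): 237+433 > 640 → valid
(113,233,338): 113+233 > 338 → valid
(36,448,489): 36+448 ≤ 489 → not valid
(266,348,605): 266+348 > 605 → valid
5 of the 6 triples form a triangle.

5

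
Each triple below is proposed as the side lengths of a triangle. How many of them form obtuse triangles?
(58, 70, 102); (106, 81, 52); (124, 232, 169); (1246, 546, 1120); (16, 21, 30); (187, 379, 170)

4

(58,70,102): 58²+70² = 8264 < 10404 = 102² → obtuse
(106,81,52): 52²+81² = 9265 < 11236 = 106² → obtuse
(124,232,169): 124²+169² = 43937 < 53824 = 232² → obtuse
(1246,546,1120): 546²+1120² = 1552516 = 1246² → right
(16,21,30): 16²+21² = 697 < 900 = 30² → obtuse
(187,379,170): 170+187 ≤ 379, not a triangle
4 of the 6 are obtuse.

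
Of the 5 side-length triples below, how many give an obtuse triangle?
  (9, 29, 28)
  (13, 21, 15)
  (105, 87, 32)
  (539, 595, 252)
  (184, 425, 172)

(9,29,28): 9²+28² = 865 > 841 = 29² → acute
(13,21,15): 13²+15² = 394 < 441 = 21² → obtuse
(105,87,32): 32²+87² = 8593 < 11025 = 105² → obtuse
(539,595,252): 252²+539² = 354025 = 595² → right
(184,425,172): 172+184 ≤ 425, not a triangle
2 of the 5 are obtuse.

2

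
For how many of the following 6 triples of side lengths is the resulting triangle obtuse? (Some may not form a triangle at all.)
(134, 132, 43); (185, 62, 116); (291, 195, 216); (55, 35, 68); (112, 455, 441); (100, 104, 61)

(134,132,43): 43²+132² = 19273 > 17956 = 134² → acute
(185,62,116): 62+116 ≤ 185, not a triangle
(291,195,216): 195²+216² = 84681 = 291² → right
(55,35,68): 35²+55² = 4250 < 4624 = 68² → obtuse
(112,455,441): 112²+441² = 207025 = 455² → right
(100,104,61): 61²+100² = 13721 > 10816 = 104² → acute
1 of the 6 is obtuse.

1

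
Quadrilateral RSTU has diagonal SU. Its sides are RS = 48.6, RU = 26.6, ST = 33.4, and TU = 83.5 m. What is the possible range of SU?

From triangle RSU: |48.6 − 26.6| < SU < 48.6 + 26.6, i.e. 22.0 < SU < 75.2.
From triangle TSU: 50.1 < SU < 116.9.
Both must hold, so SU lies in the intersection.

50.1 < SU < 75.2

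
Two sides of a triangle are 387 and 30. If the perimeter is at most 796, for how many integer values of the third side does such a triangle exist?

22

Triangle inequality: 357 < x < 417. Perimeter ≤ 796 gives x ≤ 796 − 387 − 30 = 379.
So 357 < x ≤ 379; integers 358 through 379: 22 values.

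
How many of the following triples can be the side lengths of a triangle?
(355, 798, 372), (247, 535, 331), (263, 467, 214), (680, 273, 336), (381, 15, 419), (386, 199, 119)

(355,372,798): 355+372 ≤ 798 → not valid
(247,331,535): 247+331 > 535 → valid
(214,263,467): 214+263 > 467 → valid
(273,336,680): 273+336 ≤ 680 → not valid
(15,381,419): 15+381 ≤ 419 → not valid
(119,199,386): 119+199 ≤ 386 → not valid
2 of the 6 triples form a triangle.

2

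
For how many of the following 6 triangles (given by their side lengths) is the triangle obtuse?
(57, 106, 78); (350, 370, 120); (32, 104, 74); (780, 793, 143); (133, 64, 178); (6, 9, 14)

(57,106,78): 57²+78² = 9333 < 11236 = 106² → obtuse
(350,370,120): 120²+350² = 136900 = 370² → right
(32,104,74): 32²+74² = 6500 < 10816 = 104² → obtuse
(780,793,143): 143²+780² = 628849 = 793² → right
(133,64,178): 64²+133² = 21785 < 31684 = 178² → obtuse
(6,9,14): 6²+9² = 117 < 196 = 14² → obtuse
4 of the 6 are obtuse.

4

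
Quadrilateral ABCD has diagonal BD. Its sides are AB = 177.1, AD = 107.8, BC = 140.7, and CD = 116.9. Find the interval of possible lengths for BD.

From triangle ABD: |177.1 − 107.8| < BD < 177.1 + 107.8, i.e. 69.3 < BD < 284.9.
From triangle CBD: 23.8 < BD < 257.6.
Both must hold, so BD lies in the intersection.

69.3 < BD < 257.6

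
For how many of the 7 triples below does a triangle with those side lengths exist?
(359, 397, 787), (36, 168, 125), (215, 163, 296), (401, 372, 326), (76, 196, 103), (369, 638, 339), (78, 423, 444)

(359,397,787): 359+397 ≤ 787 → not valid
(36,125,168): 36+125 ≤ 168 → not valid
(163,215,296): 163+215 > 296 → valid
(326,372,401): 326+372 > 401 → valid
(76,103,196): 76+103 ≤ 196 → not valid
(339,369,638): 339+369 > 638 → valid
(78,423,444): 78+423 > 444 → valid
4 of the 7 triples form a triangle.

4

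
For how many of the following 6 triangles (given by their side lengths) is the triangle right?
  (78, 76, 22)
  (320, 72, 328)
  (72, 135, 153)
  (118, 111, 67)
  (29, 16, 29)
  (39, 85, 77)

(78,76,22): 22²+76² = 6260 > 6084 = 78² → acute
(320,72,328): 72²+320² = 107584 = 328² → right
(72,135,153): 72²+135² = 23409 = 153² → right
(118,111,67): 67²+111² = 16810 > 13924 = 118² → acute
(29,16,29): 16²+29² = 1097 > 841 = 29² → acute
(39,85,77): 39²+77² = 7450 > 7225 = 85² → acute
2 of the 6 are right.

2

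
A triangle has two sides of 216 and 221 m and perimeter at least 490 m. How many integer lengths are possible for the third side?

Triangle inequality: 5 < x < 437. Perimeter ≥ 490 gives x ≥ 490 − 216 − 221 = 53.
So 53 ≤ x < 437; integers 53 through 436: 384 values.

384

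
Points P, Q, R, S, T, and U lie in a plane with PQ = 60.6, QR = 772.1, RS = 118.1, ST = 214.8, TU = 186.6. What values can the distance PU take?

192.0 ≤ PU ≤ 1352.2

The maximum is all hops collinear in one direction: 60.6 + 772.1 + 118.1 + 214.8 + 186.6 = 1352.2.
The longest hop is 772.1; the others sum to 580.1. Folding the others back against it leaves at least 772.1 − 580.1 = 192.0.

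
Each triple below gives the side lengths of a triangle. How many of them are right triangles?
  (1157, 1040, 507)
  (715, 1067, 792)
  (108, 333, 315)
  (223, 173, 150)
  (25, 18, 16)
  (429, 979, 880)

(1157,1040,507): 507²+1040² = 1338649 = 1157² → right
(715,1067,792): 715²+792² = 1138489 = 1067² → right
(108,333,315): 108²+315² = 110889 = 333² → right
(223,173,150): 150²+173² = 52429 > 49729 = 223² → acute
(25,18,16): 16²+18² = 580 < 625 = 25² → obtuse
(429,979,880): 429²+880² = 958441 = 979² → right
4 of the 6 are right.

4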